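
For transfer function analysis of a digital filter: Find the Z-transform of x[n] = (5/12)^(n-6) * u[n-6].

Time-shifting property: if X(z) = Z{x[n]}, then Z{x[n-d]} = z^(-d) * X(z)
X(z) = z/(z - 5/12) for x[n] = (5/12)^n * u[n]
Z{x[n-6]} = z^(-6) * z/(z - 5/12) = z^(-5)/(z - 5/12)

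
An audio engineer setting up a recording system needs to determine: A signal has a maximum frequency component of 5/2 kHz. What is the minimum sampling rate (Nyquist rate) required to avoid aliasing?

By the Nyquist-Shannon sampling theorem,
the minimum sampling rate (Nyquist rate) must be at least 2 * f_max.
Nyquist rate = 2 * 5/2 kHz = 5 kHz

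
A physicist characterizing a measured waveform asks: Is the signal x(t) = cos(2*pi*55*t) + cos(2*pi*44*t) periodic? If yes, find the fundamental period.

f1 = 55 Hz, f2 = 44 Hz
Period T1 = 1/55, T2 = 1/44
Ratio T1/T2 = 44/55, which is rational.
The signal is periodic with fundamental period T = 1/GCD(55,44) = 1/11 s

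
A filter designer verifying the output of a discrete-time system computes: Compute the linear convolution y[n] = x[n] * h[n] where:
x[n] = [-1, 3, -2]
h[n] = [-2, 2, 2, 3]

y[n] = sum_k x[k]*h[n-k]. Output length = len(x) + len(h) - 1 = 3 + 4 - 1 = 6.
y[0] = -1*-2 = 2
y[1] = 3*-2 + -1*2 = -8
y[2] = -2*-2 + 3*2 + -1*2 = 8
y[3] = -2*2 + 3*2 + -1*3 = -1
y[4] = -2*2 + 3*3 = 5
y[5] = -2*3 = -6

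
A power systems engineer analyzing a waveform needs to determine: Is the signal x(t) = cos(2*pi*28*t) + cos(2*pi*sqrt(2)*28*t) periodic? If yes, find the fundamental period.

f1 = 28 Hz, f2 = 28*sqrt(2) Hz
Ratio f2/f1 = sqrt(2), which is irrational.
Since the frequency ratio is irrational, no common period exists.
The signal is not periodic.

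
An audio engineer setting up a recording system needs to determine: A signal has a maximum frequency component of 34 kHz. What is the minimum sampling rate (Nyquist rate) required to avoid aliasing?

By the Nyquist-Shannon sampling theorem,
the minimum sampling rate (Nyquist rate) must be at least 2 * f_max.
Nyquist rate = 2 * 34 kHz = 68 kHz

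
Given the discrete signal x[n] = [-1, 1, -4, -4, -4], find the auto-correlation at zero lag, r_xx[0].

The auto-correlation at zero lag r_xx[0] equals the signal energy.
r_xx[0] = sum of x[n]^2 = (-1)^2 + 1^2 + (-4)^2 + (-4)^2 + (-4)^2
= 1 + 1 + 16 + 16 + 16 = 50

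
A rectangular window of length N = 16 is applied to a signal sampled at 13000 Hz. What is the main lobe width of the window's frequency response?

For a rectangular window of length N,
the main lobe width in frequency is 2*f_s/N.
= 2*13000/16 = 1625 Hz
This determines the minimum frequency separation for resolving two sinusoids.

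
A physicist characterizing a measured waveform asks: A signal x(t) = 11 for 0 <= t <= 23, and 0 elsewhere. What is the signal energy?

Energy = integral of |x(t)|^2 dt over the signal duration
= 11^2 * 23 = 121 * 23 = 2783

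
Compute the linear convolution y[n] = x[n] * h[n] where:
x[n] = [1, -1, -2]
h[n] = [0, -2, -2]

y[n] = sum_k x[k]*h[n-k]. Output length = len(x) + len(h) - 1 = 3 + 3 - 1 = 5.
y[0] = 1*0 = 0
y[1] = -1*0 + 1*-2 = -2
y[2] = -2*0 + -1*-2 + 1*-2 = 0
y[3] = -2*-2 + -1*-2 = 6
y[4] = -2*-2 = 4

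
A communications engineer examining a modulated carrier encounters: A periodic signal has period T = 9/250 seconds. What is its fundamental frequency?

The fundamental frequency is the reciprocal of the period.
f = 1/T = 1/(9/250) = 250/9 Hz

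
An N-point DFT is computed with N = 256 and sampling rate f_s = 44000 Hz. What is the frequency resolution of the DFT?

DFT frequency resolution = f_s / N
= 44000 / 256 = 1375/8 Hz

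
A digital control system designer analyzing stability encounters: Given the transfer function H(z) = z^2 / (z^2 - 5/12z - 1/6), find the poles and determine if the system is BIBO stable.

Poles are roots of the denominator: z^2 - 5/12z - 1/6 = 0.
Quadratic formula: z = [-(-5/12) +/- sqrt((-5/12)^2 - 4*(-1/6))] / 2
Discriminant = 25/144 + 2/3 = 121/144; sqrt = 11/12.
z = (5/12 +/- 11/12) / 2 => z = 2/3 or z = -1/4.
|p1| = 1/4, |p2| = 2/3.
For BIBO stability, all poles must lie inside the unit circle (|p| < 1).
System is STABLE since both |p| < 1.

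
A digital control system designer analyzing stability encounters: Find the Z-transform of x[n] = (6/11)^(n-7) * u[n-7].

Time-shifting property: if X(z) = Z{x[n]}, then Z{x[n-d]} = z^(-d) * X(z)
X(z) = z/(z - 6/11) for x[n] = (6/11)^n * u[n]
Z{x[n-7]} = z^(-7) * z/(z - 6/11) = z^(-6)/(z - 6/11)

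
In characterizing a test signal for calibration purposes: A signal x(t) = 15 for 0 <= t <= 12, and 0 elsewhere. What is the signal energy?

Energy = integral of |x(t)|^2 dt over the signal duration
= 15^2 * 12 = 225 * 12 = 2700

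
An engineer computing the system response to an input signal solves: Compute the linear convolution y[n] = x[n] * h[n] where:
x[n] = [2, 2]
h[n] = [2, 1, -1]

y[n] = sum_k x[k]*h[n-k]. Output length = len(x) + len(h) - 1 = 2 + 3 - 1 = 4.
y[0] = 2*2 = 4
y[1] = 2*2 + 2*1 = 6
y[2] = 2*1 + 2*-1 = 0
y[3] = 2*-1 = -2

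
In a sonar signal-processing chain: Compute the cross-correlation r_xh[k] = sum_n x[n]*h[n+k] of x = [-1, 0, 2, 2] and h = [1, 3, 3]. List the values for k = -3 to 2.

Both sequences indexed from 0 and zero outside their support.
Lags with overlap: k = -3 to 2.
  r_xh[-3] = x[3]*h[0] = 2
  r_xh[-2] = x[2]*h[0] + x[3]*h[1] = 8
  r_xh[-1] = x[1]*h[0] + x[2]*h[1] + x[3]*h[2] = 12
  r_xh[0] = x[0]*h[0] + x[1]*h[1] + x[2]*h[2] = 5
  r_xh[1] = x[0]*h[1] + x[1]*h[2] = -3
  r_xh[2] = x[0]*h[2] = -3
r_xh = [2, 8, 12, 5, -3, -3] (for k = -3, ..., 2)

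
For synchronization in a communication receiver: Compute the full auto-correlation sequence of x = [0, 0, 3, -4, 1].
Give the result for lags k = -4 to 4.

r_xx[k] = sum_m x[m]*x[m+k], indexed from 0, for k = -4 to 4:
  r_xx[-4] = x[4]*x[0] = 0
  r_xx[-3] = x[3]*x[0] + x[4]*x[1] = 0
  r_xx[-2] = x[2]*x[0] + x[3]*x[1] + x[4]*x[2] = 3
  r_xx[-1] = x[1]*x[0] + x[2]*x[1] + x[3]*x[2] + x[4]*x[3] = -16
  r_xx[0] = x[0]*x[0] + x[1]*x[1] + x[2]*x[2] + x[3]*x[3] + x[4]*x[4] = 26
  r_xx[1] = x[0]*x[1] + x[1]*x[2] + x[2]*x[3] + x[3]*x[4] = -16
  r_xx[2] = x[0]*x[2] + x[1]*x[3] + x[2]*x[4] = 3
  r_xx[3] = x[0]*x[3] + x[1]*x[4] = 0
  r_xx[4] = x[0]*x[4] = 0
r_xx = [0, 0, 3, -16, 26, -16, 3, 0, 0]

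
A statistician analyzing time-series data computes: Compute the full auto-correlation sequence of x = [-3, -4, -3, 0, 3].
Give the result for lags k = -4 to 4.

r_xx[k] = sum_m x[m]*x[m+k], indexed from 0, for k = -4 to 4:
  r_xx[-4] = x[4]*x[0] = -9
  r_xx[-3] = x[3]*x[0] + x[4]*x[1] = -12
  r_xx[-2] = x[2]*x[0] + x[3]*x[1] + x[4]*x[2] = 0
  r_xx[-1] = x[1]*x[0] + x[2]*x[1] + x[3]*x[2] + x[4]*x[3] = 24
  r_xx[0] = x[0]*x[0] + x[1]*x[1] + x[2]*x[2] + x[3]*x[3] + x[4]*x[4] = 43
  r_xx[1] = x[0]*x[1] + x[1]*x[2] + x[2]*x[3] + x[3]*x[4] = 24
  r_xx[2] = x[0]*x[2] + x[1]*x[3] + x[2]*x[4] = 0
  r_xx[3] = x[0]*x[3] + x[1]*x[4] = -12
  r_xx[4] = x[0]*x[4] = -9
r_xx = [-9, -12, 0, 24, 43, 24, 0, -12, -9]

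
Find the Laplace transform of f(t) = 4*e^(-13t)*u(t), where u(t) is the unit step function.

Standard Laplace transform pair:
e^(-at)*u(t) <-> 1/(s+a)
With a = 13: L{4*e^(-13t)*u(t)} = 4/(s+13), ROC: Re(s) > -13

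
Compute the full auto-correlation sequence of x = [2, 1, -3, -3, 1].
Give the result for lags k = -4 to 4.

r_xx[k] = sum_m x[m]*x[m+k], indexed from 0, for k = -4 to 4:
  r_xx[-4] = x[4]*x[0] = 2
  r_xx[-3] = x[3]*x[0] + x[4]*x[1] = -5
  r_xx[-2] = x[2]*x[0] + x[3]*x[1] + x[4]*x[2] = -12
  r_xx[-1] = x[1]*x[0] + x[2]*x[1] + x[3]*x[2] + x[4]*x[3] = 5
  r_xx[0] = x[0]*x[0] + x[1]*x[1] + x[2]*x[2] + x[3]*x[3] + x[4]*x[4] = 24
  r_xx[1] = x[0]*x[1] + x[1]*x[2] + x[2]*x[3] + x[3]*x[4] = 5
  r_xx[2] = x[0]*x[2] + x[1]*x[3] + x[2]*x[4] = -12
  r_xx[3] = x[0]*x[3] + x[1]*x[4] = -5
  r_xx[4] = x[0]*x[4] = 2
r_xx = [2, -5, -12, 5, 24, 5, -12, -5, 2]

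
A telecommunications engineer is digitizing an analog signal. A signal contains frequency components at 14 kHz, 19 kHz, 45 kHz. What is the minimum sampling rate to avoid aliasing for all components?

The highest frequency component is f_max = 45 kHz.
Nyquist rate = 2 * f_max = 2 * 45 kHz = 90 kHz.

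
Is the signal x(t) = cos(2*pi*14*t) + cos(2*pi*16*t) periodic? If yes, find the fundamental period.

f1 = 14 Hz, f2 = 16 Hz
Period T1 = 1/14, T2 = 1/16
Ratio T1/T2 = 16/14, which is rational.
The signal is periodic with fundamental period T = 1/GCD(14,16) = 1/2 s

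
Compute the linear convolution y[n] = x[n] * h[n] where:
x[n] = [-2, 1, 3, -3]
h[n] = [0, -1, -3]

y[n] = sum_k x[k]*h[n-k]. Output length = len(x) + len(h) - 1 = 4 + 3 - 1 = 6.
y[0] = -2*0 = 0
y[1] = 1*0 + -2*-1 = 2
y[2] = 3*0 + 1*-1 + -2*-3 = 5
y[3] = -3*0 + 3*-1 + 1*-3 = -6
y[4] = -3*-1 + 3*-3 = -6
y[5] = -3*-3 = 9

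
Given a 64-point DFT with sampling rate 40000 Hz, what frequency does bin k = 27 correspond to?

The frequency of DFT bin k is: f_k = k * f_s / N
f_27 = 27 * 40000 / 64 = 16875 Hz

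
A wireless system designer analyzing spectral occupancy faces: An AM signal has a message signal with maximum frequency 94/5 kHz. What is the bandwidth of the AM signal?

In AM (double-sideband), the bandwidth is twice the message frequency.
BW = 2 * f_m = 2 * 94/5 kHz = 188/5 kHz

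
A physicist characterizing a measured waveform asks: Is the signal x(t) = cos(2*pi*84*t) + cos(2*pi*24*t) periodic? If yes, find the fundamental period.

f1 = 84 Hz, f2 = 24 Hz
Period T1 = 1/84, T2 = 1/24
Ratio T1/T2 = 24/84, which is rational.
The signal is periodic with fundamental period T = 1/GCD(84,24) = 1/12 s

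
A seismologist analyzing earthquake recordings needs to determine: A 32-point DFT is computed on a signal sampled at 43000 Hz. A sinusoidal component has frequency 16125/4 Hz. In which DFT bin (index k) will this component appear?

DFT frequency resolution = f_s/N = 43000/32 = 5375/4 Hz
Bin index k = f_signal / resolution = 16125/4 / 5375/4 = 3
The signal frequency 16125/4 Hz falls in DFT bin k = 3.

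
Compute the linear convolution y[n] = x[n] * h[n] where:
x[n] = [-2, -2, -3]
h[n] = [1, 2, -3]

y[n] = sum_k x[k]*h[n-k]. Output length = len(x) + len(h) - 1 = 3 + 3 - 1 = 5.
y[0] = -2*1 = -2
y[1] = -2*1 + -2*2 = -6
y[2] = -3*1 + -2*2 + -2*-3 = -1
y[3] = -3*2 + -2*-3 = 0
y[4] = -3*-3 = 9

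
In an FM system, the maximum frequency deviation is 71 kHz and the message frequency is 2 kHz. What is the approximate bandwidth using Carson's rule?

Carson's rule: BW = 2*(delta_f + f_m)
= 2*(71 + 2) kHz = 146 kHz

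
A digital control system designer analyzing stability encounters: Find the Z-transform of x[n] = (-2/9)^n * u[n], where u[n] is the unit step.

The Z-transform of a^n * u[n] is z/(z-a) for |z| > |a|.
Here a = -2/9, so X(z) = z/(z - (-2/9)) = 9z/(9z + 2)
ROC: |z| > 2/9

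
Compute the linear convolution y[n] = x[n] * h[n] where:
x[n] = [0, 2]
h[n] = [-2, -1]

y[n] = sum_k x[k]*h[n-k]. Output length = len(x) + len(h) - 1 = 2 + 2 - 1 = 3.
y[0] = 0*-2 = 0
y[1] = 2*-2 + 0*-1 = -4
y[2] = 2*-1 = -2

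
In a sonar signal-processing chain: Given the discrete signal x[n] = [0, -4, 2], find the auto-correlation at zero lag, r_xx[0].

The auto-correlation at zero lag r_xx[0] equals the signal energy.
r_xx[0] = sum of x[n]^2 = 0^2 + (-4)^2 + 2^2
= 0 + 16 + 4 = 20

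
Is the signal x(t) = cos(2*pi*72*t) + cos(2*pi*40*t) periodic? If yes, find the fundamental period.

f1 = 72 Hz, f2 = 40 Hz
Period T1 = 1/72, T2 = 1/40
Ratio T1/T2 = 40/72, which is rational.
The signal is periodic with fundamental period T = 1/GCD(72,40) = 1/8 s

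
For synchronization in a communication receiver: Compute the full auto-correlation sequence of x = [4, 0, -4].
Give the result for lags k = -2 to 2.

r_xx[k] = sum_m x[m]*x[m+k], indexed from 0, for k = -2 to 2:
  r_xx[-2] = x[2]*x[0] = -16
  r_xx[-1] = x[1]*x[0] + x[2]*x[1] = 0
  r_xx[0] = x[0]*x[0] + x[1]*x[1] + x[2]*x[2] = 32
  r_xx[1] = x[0]*x[1] + x[1]*x[2] = 0
  r_xx[2] = x[0]*x[2] = -16
r_xx = [-16, 0, 32, 0, -16]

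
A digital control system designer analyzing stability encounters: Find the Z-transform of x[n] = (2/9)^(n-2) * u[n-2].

Time-shifting property: if X(z) = Z{x[n]}, then Z{x[n-d]} = z^(-d) * X(z)
X(z) = z/(z - 2/9) for x[n] = (2/9)^n * u[n]
Z{x[n-2]} = z^(-2) * z/(z - 2/9) = z^(-1)/(z - 2/9)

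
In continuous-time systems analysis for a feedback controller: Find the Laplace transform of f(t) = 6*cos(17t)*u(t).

Standard pair: cos(wt)*u(t) <-> s/(s^2+w^2)
With w = 17: L{6*cos(17t)*u(t)} = 6s/(s^2+289)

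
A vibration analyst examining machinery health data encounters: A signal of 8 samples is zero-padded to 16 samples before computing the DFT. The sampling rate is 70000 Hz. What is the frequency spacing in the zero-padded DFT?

Original DFT: N = 8, resolution = f_s/N = 70000/8 = 8750 Hz
Zero-padded DFT: N = 16, resolution = f_s/N = 70000/16 = 4375 Hz
Zero-padding interpolates the spectrum (finer frequency grid)
but does NOT improve the true spectral resolution (ability to resolve close frequencies).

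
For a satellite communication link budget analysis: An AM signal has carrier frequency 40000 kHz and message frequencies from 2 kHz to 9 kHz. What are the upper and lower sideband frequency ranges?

Upper sideband (USB) = fc + [fm_low, fm_high] = 40000 + [2, 9] = [40002, 40009] kHz
Lower sideband (LSB) = fc - [fm_high, fm_low] = 40000 - [9, 2] = [39991, 39998] kHz
Total occupied spectrum: 39991 kHz to 40009 kHz (plus carrier at 40000 kHz)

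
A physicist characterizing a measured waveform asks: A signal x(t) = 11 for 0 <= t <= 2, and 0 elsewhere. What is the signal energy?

Energy = integral of |x(t)|^2 dt over the signal duration
= 11^2 * 2 = 121 * 2 = 242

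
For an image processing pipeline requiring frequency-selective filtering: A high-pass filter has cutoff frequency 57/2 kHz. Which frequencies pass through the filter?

A high-pass filter passes all frequencies above the cutoff frequency 57/2 kHz and attenuates lower frequencies.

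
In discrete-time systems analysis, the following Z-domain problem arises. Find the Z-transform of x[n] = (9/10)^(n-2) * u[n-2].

Time-shifting property: if X(z) = Z{x[n]}, then Z{x[n-d]} = z^(-d) * X(z)
X(z) = z/(z - 9/10) for x[n] = (9/10)^n * u[n]
Z{x[n-2]} = z^(-2) * z/(z - 9/10) = z^(-1)/(z - 9/10)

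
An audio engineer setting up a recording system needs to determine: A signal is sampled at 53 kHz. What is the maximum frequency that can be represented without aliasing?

The maximum frequency that can be represented without aliasing
is the Nyquist frequency: f_max = f_s / 2 = 53 kHz / 2 = 53/2 kHz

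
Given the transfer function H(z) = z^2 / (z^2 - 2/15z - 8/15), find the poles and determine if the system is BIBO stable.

Poles are roots of the denominator: z^2 - 2/15z - 8/15 = 0.
Quadratic formula: z = [-(-2/15) +/- sqrt((-2/15)^2 - 4*(-8/15))] / 2
Discriminant = 4/225 + 32/15 = 484/225; sqrt = 22/15.
z = (2/15 +/- 22/15) / 2 => z = 4/5 or z = -2/3.
|p1| = 4/5, |p2| = 2/3.
For BIBO stability, all poles must lie inside the unit circle (|p| < 1).
System is STABLE since both |p| < 1.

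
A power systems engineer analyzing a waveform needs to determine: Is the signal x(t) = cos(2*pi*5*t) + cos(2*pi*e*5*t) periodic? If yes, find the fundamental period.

f1 = 5 Hz, f2 = 5*e Hz
Ratio f2/f1 = e, which is irrational.
Since the frequency ratio is irrational, no common period exists.
The signal is not periodic.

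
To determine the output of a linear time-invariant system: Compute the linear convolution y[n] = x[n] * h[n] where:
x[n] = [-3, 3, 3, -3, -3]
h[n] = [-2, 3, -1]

y[n] = sum_k x[k]*h[n-k]. Output length = len(x) + len(h) - 1 = 5 + 3 - 1 = 7.
y[0] = -3*-2 = 6
y[1] = 3*-2 + -3*3 = -15
y[2] = 3*-2 + 3*3 + -3*-1 = 6
y[3] = -3*-2 + 3*3 + 3*-1 = 12
y[4] = -3*-2 + -3*3 + 3*-1 = -6
y[5] = -3*3 + -3*-1 = -6
y[6] = -3*-1 = 3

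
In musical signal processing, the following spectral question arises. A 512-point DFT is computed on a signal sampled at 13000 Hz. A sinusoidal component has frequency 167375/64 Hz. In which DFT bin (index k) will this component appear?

DFT frequency resolution = f_s/N = 13000/512 = 1625/64 Hz
Bin index k = f_signal / resolution = 167375/64 / 1625/64 = 103
The signal frequency 167375/64 Hz falls in DFT bin k = 103.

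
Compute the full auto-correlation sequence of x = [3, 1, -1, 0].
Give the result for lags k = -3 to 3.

r_xx[k] = sum_m x[m]*x[m+k], indexed from 0, for k = -3 to 3:
  r_xx[-3] = x[3]*x[0] = 0
  r_xx[-2] = x[2]*x[0] + x[3]*x[1] = -3
  r_xx[-1] = x[1]*x[0] + x[2]*x[1] + x[3]*x[2] = 2
  r_xx[0] = x[0]*x[0] + x[1]*x[1] + x[2]*x[2] + x[3]*x[3] = 11
  r_xx[1] = x[0]*x[1] + x[1]*x[2] + x[2]*x[3] = 2
  r_xx[2] = x[0]*x[2] + x[1]*x[3] = -3
  r_xx[3] = x[0]*x[3] = 0
r_xx = [0, -3, 2, 11, 2, -3, 0]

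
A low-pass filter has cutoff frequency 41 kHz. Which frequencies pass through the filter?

A low-pass filter passes all frequencies below the cutoff frequency 41 kHz and attenuates higher frequencies.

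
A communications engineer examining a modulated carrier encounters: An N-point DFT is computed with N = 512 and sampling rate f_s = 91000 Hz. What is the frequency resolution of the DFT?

DFT frequency resolution = f_s / N
= 91000 / 512 = 11375/64 Hz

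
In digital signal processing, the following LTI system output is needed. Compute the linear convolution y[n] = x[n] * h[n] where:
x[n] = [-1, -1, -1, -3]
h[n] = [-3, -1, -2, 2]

y[n] = sum_k x[k]*h[n-k]. Output length = len(x) + len(h) - 1 = 4 + 4 - 1 = 7.
y[0] = -1*-3 = 3
y[1] = -1*-3 + -1*-1 = 4
y[2] = -1*-3 + -1*-1 + -1*-2 = 6
y[3] = -3*-3 + -1*-1 + -1*-2 + -1*2 = 10
y[4] = -3*-1 + -1*-2 + -1*2 = 3
y[5] = -3*-2 + -1*2 = 4
y[6] = -3*2 = -6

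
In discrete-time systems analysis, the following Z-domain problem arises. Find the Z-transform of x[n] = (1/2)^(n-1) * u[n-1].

Time-shifting property: if X(z) = Z{x[n]}, then Z{x[n-d]} = z^(-d) * X(z)
X(z) = z/(z - 1/2) for x[n] = (1/2)^n * u[n]
Z{x[n-1]} = z^(-1) * z/(z - 1/2) = 1/(z - 1/2)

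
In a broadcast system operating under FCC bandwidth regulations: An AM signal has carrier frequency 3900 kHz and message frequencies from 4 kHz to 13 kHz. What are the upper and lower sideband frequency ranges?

Upper sideband (USB) = fc + [fm_low, fm_high] = 3900 + [4, 13] = [3904, 3913] kHz
Lower sideband (LSB) = fc - [fm_high, fm_low] = 3900 - [13, 4] = [3887, 3896] kHz
Total occupied spectrum: 3887 kHz to 3913 kHz (plus carrier at 3900 kHz)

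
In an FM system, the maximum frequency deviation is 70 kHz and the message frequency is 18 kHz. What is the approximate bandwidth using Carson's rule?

Carson's rule: BW = 2*(delta_f + f_m)
= 2*(70 + 18) kHz = 176 kHz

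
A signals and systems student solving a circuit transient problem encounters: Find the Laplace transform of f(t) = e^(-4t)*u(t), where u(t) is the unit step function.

Standard Laplace transform pair:
e^(-at)*u(t) <-> 1/(s+a)
With a = 4: L{e^(-4t)*u(t)} = 1/(s+4), ROC: Re(s) > -4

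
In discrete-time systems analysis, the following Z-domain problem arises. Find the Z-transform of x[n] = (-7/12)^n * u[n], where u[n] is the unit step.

The Z-transform of a^n * u[n] is z/(z-a) for |z| > |a|.
Here a = -7/12, so X(z) = z/(z - (-7/12)) = 12z/(12z + 7)
ROC: |z| > 7/12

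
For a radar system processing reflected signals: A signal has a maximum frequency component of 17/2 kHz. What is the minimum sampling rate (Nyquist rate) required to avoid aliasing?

By the Nyquist-Shannon sampling theorem,
the minimum sampling rate (Nyquist rate) must be at least 2 * f_max.
Nyquist rate = 2 * 17/2 kHz = 17 kHz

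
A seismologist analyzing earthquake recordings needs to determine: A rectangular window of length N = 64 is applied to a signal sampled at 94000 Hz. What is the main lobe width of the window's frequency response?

For a rectangular window of length N,
the main lobe width in frequency is 2*f_s/N.
= 2*94000/64 = 5875/2 Hz
This determines the minimum frequency separation for resolving two sinusoids.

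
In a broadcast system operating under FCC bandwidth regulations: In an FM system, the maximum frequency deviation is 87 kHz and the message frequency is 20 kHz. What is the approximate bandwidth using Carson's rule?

Carson's rule: BW = 2*(delta_f + f_m)
= 2*(87 + 20) kHz = 214 kHz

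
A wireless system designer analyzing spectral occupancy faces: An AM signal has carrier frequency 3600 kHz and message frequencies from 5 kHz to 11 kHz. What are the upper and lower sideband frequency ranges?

Upper sideband (USB) = fc + [fm_low, fm_high] = 3600 + [5, 11] = [3605, 3611] kHz
Lower sideband (LSB) = fc - [fm_high, fm_low] = 3600 - [11, 5] = [3589, 3595] kHz
Total occupied spectrum: 3589 kHz to 3611 kHz (plus carrier at 3600 kHz)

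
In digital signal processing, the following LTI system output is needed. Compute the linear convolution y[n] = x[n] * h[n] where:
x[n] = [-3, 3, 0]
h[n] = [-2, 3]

y[n] = sum_k x[k]*h[n-k]. Output length = len(x) + len(h) - 1 = 3 + 2 - 1 = 4.
y[0] = -3*-2 = 6
y[1] = 3*-2 + -3*3 = -15
y[2] = 0*-2 + 3*3 = 9
y[3] = 0*3 = 0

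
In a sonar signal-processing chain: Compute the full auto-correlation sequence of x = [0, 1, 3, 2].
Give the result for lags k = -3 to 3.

r_xx[k] = sum_m x[m]*x[m+k], indexed from 0, for k = -3 to 3:
  r_xx[-3] = x[3]*x[0] = 0
  r_xx[-2] = x[2]*x[0] + x[3]*x[1] = 2
  r_xx[-1] = x[1]*x[0] + x[2]*x[1] + x[3]*x[2] = 9
  r_xx[0] = x[0]*x[0] + x[1]*x[1] + x[2]*x[2] + x[3]*x[3] = 14
  r_xx[1] = x[0]*x[1] + x[1]*x[2] + x[2]*x[3] = 9
  r_xx[2] = x[0]*x[2] + x[1]*x[3] = 2
  r_xx[3] = x[0]*x[3] = 0
r_xx = [0, 2, 9, 14, 9, 2, 0]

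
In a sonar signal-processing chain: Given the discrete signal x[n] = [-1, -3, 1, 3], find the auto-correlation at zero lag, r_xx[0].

The auto-correlation at zero lag r_xx[0] equals the signal energy.
r_xx[0] = sum of x[n]^2 = (-1)^2 + (-3)^2 + 1^2 + 3^2
= 1 + 9 + 1 + 9 = 20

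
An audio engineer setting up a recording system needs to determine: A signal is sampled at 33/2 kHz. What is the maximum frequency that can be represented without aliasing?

The maximum frequency that can be represented without aliasing
is the Nyquist frequency: f_max = f_s / 2 = 33/2 kHz / 2 = 33/4 kHz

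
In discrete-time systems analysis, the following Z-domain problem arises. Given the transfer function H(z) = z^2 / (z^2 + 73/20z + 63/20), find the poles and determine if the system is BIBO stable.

Poles are roots of the denominator: z^2 + 73/20z + 63/20 = 0.
Quadratic formula: z = [-(73/20) +/- sqrt((73/20)^2 - 4*(63/20))] / 2
Discriminant = 5329/400 - 63/5 = 289/400; sqrt = 17/20.
z = (-73/20 +/- 17/20) / 2 => z = -7/5 or z = -9/4.
|p1| = 7/5, |p2| = 9/4.
For BIBO stability, all poles must lie inside the unit circle (|p| < 1).
System is UNSTABLE since at least one |p| >= 1.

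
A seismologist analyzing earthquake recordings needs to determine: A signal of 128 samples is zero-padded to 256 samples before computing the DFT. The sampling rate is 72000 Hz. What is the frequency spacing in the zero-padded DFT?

Original DFT: N = 128, resolution = f_s/N = 72000/128 = 1125/2 Hz
Zero-padded DFT: N = 256, resolution = f_s/N = 72000/256 = 1125/4 Hz
Zero-padding interpolates the spectrum (finer frequency grid)
but does NOT improve the true spectral resolution (ability to resolve close frequencies).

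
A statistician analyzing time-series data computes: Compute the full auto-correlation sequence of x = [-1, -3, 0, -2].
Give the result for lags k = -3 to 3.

r_xx[k] = sum_m x[m]*x[m+k], indexed from 0, for k = -3 to 3:
  r_xx[-3] = x[3]*x[0] = 2
  r_xx[-2] = x[2]*x[0] + x[3]*x[1] = 6
  r_xx[-1] = x[1]*x[0] + x[2]*x[1] + x[3]*x[2] = 3
  r_xx[0] = x[0]*x[0] + x[1]*x[1] + x[2]*x[2] + x[3]*x[3] = 14
  r_xx[1] = x[0]*x[1] + x[1]*x[2] + x[2]*x[3] = 3
  r_xx[2] = x[0]*x[2] + x[1]*x[3] = 6
  r_xx[3] = x[0]*x[3] = 2
r_xx = [2, 6, 3, 14, 3, 6, 2]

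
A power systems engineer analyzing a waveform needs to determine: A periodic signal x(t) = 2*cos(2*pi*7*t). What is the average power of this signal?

Average power of A*cos(wt) is A^2/2.
P = 2^2 / 2 = 4/2 = 2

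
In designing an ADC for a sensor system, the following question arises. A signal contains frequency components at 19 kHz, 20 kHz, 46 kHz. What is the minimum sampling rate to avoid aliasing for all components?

The highest frequency component is f_max = 46 kHz.
Nyquist rate = 2 * f_max = 2 * 46 kHz = 92 kHz.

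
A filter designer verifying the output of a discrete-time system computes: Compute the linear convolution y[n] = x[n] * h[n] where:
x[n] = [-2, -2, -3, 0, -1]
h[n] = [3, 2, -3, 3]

y[n] = sum_k x[k]*h[n-k]. Output length = len(x) + len(h) - 1 = 5 + 4 - 1 = 8.
y[0] = -2*3 = -6
y[1] = -2*3 + -2*2 = -10
y[2] = -3*3 + -2*2 + -2*-3 = -7
y[3] = 0*3 + -3*2 + -2*-3 + -2*3 = -6
y[4] = -1*3 + 0*2 + -3*-3 + -2*3 = 0
y[5] = -1*2 + 0*-3 + -3*3 = -11
y[6] = -1*-3 + 0*3 = 3
y[7] = -1*3 = -3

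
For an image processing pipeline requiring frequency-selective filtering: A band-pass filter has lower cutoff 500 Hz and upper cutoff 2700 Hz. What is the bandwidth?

Bandwidth = f_high - f_low
= 2700 Hz - 500 Hz = 2200 Hz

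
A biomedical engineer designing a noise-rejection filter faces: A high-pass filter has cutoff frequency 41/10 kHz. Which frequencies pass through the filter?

A high-pass filter passes all frequencies above the cutoff frequency 41/10 kHz and attenuates lower frequencies.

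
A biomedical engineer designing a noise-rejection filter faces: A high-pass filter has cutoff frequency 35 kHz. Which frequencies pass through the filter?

A high-pass filter passes all frequencies above the cutoff frequency 35 kHz and attenuates lower frequencies.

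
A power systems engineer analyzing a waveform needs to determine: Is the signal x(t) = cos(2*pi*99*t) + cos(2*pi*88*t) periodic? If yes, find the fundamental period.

f1 = 99 Hz, f2 = 88 Hz
Period T1 = 1/99, T2 = 1/88
Ratio T1/T2 = 88/99, which is rational.
The signal is periodic with fundamental period T = 1/GCD(99,88) = 1/11 s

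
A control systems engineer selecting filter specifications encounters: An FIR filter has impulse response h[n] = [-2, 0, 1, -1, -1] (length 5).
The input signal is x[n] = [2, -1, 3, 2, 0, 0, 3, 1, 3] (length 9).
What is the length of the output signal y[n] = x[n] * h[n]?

For linear convolution, the output length is:
len(y) = len(x) + len(h) - 1 = 9 + 5 - 1 = 13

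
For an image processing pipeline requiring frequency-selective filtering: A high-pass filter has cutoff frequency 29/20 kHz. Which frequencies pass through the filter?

A high-pass filter passes all frequencies above the cutoff frequency 29/20 kHz and attenuates lower frequencies.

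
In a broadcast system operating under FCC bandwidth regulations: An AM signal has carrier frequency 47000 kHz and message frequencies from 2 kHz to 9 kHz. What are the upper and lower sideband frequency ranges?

Upper sideband (USB) = fc + [fm_low, fm_high] = 47000 + [2, 9] = [47002, 47009] kHz
Lower sideband (LSB) = fc - [fm_high, fm_low] = 47000 - [9, 2] = [46991, 46998] kHz
Total occupied spectrum: 46991 kHz to 47009 kHz (plus carrier at 47000 kHz)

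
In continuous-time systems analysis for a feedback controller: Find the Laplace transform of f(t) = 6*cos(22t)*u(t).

Standard pair: cos(wt)*u(t) <-> s/(s^2+w^2)
With w = 22: L{6*cos(22t)*u(t)} = 6s/(s^2+484)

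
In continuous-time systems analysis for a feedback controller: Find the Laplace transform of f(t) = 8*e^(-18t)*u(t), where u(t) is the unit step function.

Standard Laplace transform pair:
e^(-at)*u(t) <-> 1/(s+a)
With a = 18: L{8*e^(-18t)*u(t)} = 8/(s+18), ROC: Re(s) > -18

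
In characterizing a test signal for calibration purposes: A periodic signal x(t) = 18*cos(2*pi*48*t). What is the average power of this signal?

Average power of A*cos(wt) is A^2/2.
P = 18^2 / 2 = 324/2 = 162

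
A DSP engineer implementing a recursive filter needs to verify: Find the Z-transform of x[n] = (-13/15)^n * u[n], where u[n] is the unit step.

The Z-transform of a^n * u[n] is z/(z-a) for |z| > |a|.
Here a = -13/15, so X(z) = z/(z - (-13/15)) = 15z/(15z + 13)
ROC: |z| > 13/15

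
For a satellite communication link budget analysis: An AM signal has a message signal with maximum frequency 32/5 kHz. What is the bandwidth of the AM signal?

In AM (double-sideband), the bandwidth is twice the message frequency.
BW = 2 * f_m = 2 * 32/5 kHz = 64/5 kHz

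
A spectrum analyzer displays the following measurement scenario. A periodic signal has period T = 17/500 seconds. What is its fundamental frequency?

The fundamental frequency is the reciprocal of the period.
f = 1/T = 1/(17/500) = 500/17 Hz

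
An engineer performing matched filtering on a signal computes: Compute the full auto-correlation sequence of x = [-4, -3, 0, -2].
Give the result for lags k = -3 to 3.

r_xx[k] = sum_m x[m]*x[m+k], indexed from 0, for k = -3 to 3:
  r_xx[-3] = x[3]*x[0] = 8
  r_xx[-2] = x[2]*x[0] + x[3]*x[1] = 6
  r_xx[-1] = x[1]*x[0] + x[2]*x[1] + x[3]*x[2] = 12
  r_xx[0] = x[0]*x[0] + x[1]*x[1] + x[2]*x[2] + x[3]*x[3] = 29
  r_xx[1] = x[0]*x[1] + x[1]*x[2] + x[2]*x[3] = 12
  r_xx[2] = x[0]*x[2] + x[1]*x[3] = 6
  r_xx[3] = x[0]*x[3] = 8
r_xx = [8, 6, 12, 29, 12, 6, 8]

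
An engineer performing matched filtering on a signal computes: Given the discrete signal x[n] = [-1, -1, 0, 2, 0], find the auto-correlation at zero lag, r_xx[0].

The auto-correlation at zero lag r_xx[0] equals the signal energy.
r_xx[0] = sum of x[n]^2 = (-1)^2 + (-1)^2 + 0^2 + 2^2 + 0^2
= 1 + 1 + 0 + 4 + 0 = 6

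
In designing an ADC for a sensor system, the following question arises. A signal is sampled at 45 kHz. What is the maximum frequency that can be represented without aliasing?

The maximum frequency that can be represented without aliasing
is the Nyquist frequency: f_max = f_s / 2 = 45 kHz / 2 = 45/2 kHz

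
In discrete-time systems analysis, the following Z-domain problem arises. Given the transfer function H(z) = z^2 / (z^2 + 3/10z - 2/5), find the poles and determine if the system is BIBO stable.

Poles are roots of the denominator: z^2 + 3/10z - 2/5 = 0.
Quadratic formula: z = [-(3/10) +/- sqrt((3/10)^2 - 4*(-2/5))] / 2
Discriminant = 9/100 + 8/5 = 169/100; sqrt = 13/10.
z = (-3/10 +/- 13/10) / 2 => z = 1/2 or z = -4/5.
|p1| = 4/5, |p2| = 1/2.
For BIBO stability, all poles must lie inside the unit circle (|p| < 1).
System is STABLE since both |p| < 1.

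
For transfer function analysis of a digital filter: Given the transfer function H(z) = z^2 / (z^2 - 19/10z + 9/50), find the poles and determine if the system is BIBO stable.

Poles are roots of the denominator: z^2 - 19/10z + 9/50 = 0.
Quadratic formula: z = [-(-19/10) +/- sqrt((-19/10)^2 - 4*(9/50))] / 2
Discriminant = 361/100 - 18/25 = 289/100; sqrt = 17/10.
z = (19/10 +/- 17/10) / 2 => z = 9/5 or z = 1/10.
|p1| = 9/5, |p2| = 1/10.
For BIBO stability, all poles must lie inside the unit circle (|p| < 1).
System is UNSTABLE since at least one |p| >= 1.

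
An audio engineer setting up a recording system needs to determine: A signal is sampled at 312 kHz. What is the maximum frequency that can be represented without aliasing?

The maximum frequency that can be represented without aliasing
is the Nyquist frequency: f_max = f_s / 2 = 312 kHz / 2 = 156 kHz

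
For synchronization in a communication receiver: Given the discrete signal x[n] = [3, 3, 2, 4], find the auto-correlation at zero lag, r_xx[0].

The auto-correlation at zero lag r_xx[0] equals the signal energy.
r_xx[0] = sum of x[n]^2 = 3^2 + 3^2 + 2^2 + 4^2
= 9 + 9 + 4 + 16 = 38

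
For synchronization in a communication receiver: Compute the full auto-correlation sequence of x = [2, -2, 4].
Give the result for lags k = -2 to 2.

r_xx[k] = sum_m x[m]*x[m+k], indexed from 0, for k = -2 to 2:
  r_xx[-2] = x[2]*x[0] = 8
  r_xx[-1] = x[1]*x[0] + x[2]*x[1] = -12
  r_xx[0] = x[0]*x[0] + x[1]*x[1] + x[2]*x[2] = 24
  r_xx[1] = x[0]*x[1] + x[1]*x[2] = -12
  r_xx[2] = x[0]*x[2] = 8
r_xx = [8, -12, 24, -12, 8]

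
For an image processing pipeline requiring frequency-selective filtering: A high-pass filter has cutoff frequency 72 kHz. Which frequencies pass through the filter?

A high-pass filter passes all frequencies above the cutoff frequency 72 kHz and attenuates lower frequencies.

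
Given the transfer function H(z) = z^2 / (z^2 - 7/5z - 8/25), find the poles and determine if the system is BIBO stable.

Poles are roots of the denominator: z^2 - 7/5z - 8/25 = 0.
Quadratic formula: z = [-(-7/5) +/- sqrt((-7/5)^2 - 4*(-8/25))] / 2
Discriminant = 49/25 + 32/25 = 81/25; sqrt = 9/5.
z = (7/5 +/- 9/5) / 2 => z = 8/5 or z = -1/5.
|p1| = 8/5, |p2| = 1/5.
For BIBO stability, all poles must lie inside the unit circle (|p| < 1).
System is UNSTABLE since at least one |p| >= 1.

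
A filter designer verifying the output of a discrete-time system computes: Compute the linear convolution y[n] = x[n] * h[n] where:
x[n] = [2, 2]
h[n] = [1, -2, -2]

y[n] = sum_k x[k]*h[n-k]. Output length = len(x) + len(h) - 1 = 2 + 3 - 1 = 4.
y[0] = 2*1 = 2
y[1] = 2*1 + 2*-2 = -2
y[2] = 2*-2 + 2*-2 = -8
y[3] = 2*-2 = -4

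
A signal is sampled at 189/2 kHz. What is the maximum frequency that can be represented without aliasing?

The maximum frequency that can be represented without aliasing
is the Nyquist frequency: f_max = f_s / 2 = 189/2 kHz / 2 = 189/4 kHz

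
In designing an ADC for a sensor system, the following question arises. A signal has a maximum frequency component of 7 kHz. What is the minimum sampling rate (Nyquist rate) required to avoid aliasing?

By the Nyquist-Shannon sampling theorem,
the minimum sampling rate (Nyquist rate) must be at least 2 * f_max.
Nyquist rate = 2 * 7 kHz = 14 kHz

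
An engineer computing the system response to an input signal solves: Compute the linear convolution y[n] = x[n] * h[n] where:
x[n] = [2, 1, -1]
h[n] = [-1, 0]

y[n] = sum_k x[k]*h[n-k]. Output length = len(x) + len(h) - 1 = 3 + 2 - 1 = 4.
y[0] = 2*-1 = -2
y[1] = 1*-1 + 2*0 = -1
y[2] = -1*-1 + 1*0 = 1
y[3] = -1*0 = 0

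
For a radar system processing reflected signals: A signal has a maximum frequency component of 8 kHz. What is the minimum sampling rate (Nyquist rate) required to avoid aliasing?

By the Nyquist-Shannon sampling theorem,
the minimum sampling rate (Nyquist rate) must be at least 2 * f_max.
Nyquist rate = 2 * 8 kHz = 16 kHz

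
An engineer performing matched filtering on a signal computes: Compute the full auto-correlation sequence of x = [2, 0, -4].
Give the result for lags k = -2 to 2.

r_xx[k] = sum_m x[m]*x[m+k], indexed from 0, for k = -2 to 2:
  r_xx[-2] = x[2]*x[0] = -8
  r_xx[-1] = x[1]*x[0] + x[2]*x[1] = 0
  r_xx[0] = x[0]*x[0] + x[1]*x[1] + x[2]*x[2] = 20
  r_xx[1] = x[0]*x[1] + x[1]*x[2] = 0
  r_xx[2] = x[0]*x[2] = -8
r_xx = [-8, 0, 20, 0, -8]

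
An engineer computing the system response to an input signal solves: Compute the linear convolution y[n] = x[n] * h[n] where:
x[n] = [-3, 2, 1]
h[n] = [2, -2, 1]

y[n] = sum_k x[k]*h[n-k]. Output length = len(x) + len(h) - 1 = 3 + 3 - 1 = 5.
y[0] = -3*2 = -6
y[1] = 2*2 + -3*-2 = 10
y[2] = 1*2 + 2*-2 + -3*1 = -5
y[3] = 1*-2 + 2*1 = 0
y[4] = 1*1 = 1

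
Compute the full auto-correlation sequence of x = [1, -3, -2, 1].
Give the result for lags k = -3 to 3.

r_xx[k] = sum_m x[m]*x[m+k], indexed from 0, for k = -3 to 3:
  r_xx[-3] = x[3]*x[0] = 1
  r_xx[-2] = x[2]*x[0] + x[3]*x[1] = -5
  r_xx[-1] = x[1]*x[0] + x[2]*x[1] + x[3]*x[2] = 1
  r_xx[0] = x[0]*x[0] + x[1]*x[1] + x[2]*x[2] + x[3]*x[3] = 15
  r_xx[1] = x[0]*x[1] + x[1]*x[2] + x[2]*x[3] = 1
  r_xx[2] = x[0]*x[2] + x[1]*x[3] = -5
  r_xx[3] = x[0]*x[3] = 1
r_xx = [1, -5, 1, 15, 1, -5, 1]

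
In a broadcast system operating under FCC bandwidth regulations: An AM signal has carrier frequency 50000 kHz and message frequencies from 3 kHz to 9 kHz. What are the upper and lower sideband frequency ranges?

Upper sideband (USB) = fc + [fm_low, fm_high] = 50000 + [3, 9] = [50003, 50009] kHz
Lower sideband (LSB) = fc - [fm_high, fm_low] = 50000 - [9, 3] = [49991, 49997] kHz
Total occupied spectrum: 49991 kHz to 50009 kHz (plus carrier at 50000 kHz)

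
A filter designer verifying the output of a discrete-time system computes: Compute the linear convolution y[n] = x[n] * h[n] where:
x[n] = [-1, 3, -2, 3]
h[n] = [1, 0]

y[n] = sum_k x[k]*h[n-k]. Output length = len(x) + len(h) - 1 = 4 + 2 - 1 = 5.
y[0] = -1*1 = -1
y[1] = 3*1 + -1*0 = 3
y[2] = -2*1 + 3*0 = -2
y[3] = 3*1 + -2*0 = 3
y[4] = 3*0 = 0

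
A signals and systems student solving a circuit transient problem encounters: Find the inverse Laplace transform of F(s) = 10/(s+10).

Standard pair: k/(s+a) <-> k*e^(-at)*u(t)
With k=10, a=10: f(t) = 10*e^(-10t)*u(t)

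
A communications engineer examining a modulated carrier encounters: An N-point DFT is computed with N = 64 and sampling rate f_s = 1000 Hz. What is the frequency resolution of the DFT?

DFT frequency resolution = f_s / N
= 1000 / 64 = 125/8 Hz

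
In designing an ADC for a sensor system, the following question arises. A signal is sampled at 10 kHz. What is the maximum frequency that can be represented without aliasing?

The maximum frequency that can be represented without aliasing
is the Nyquist frequency: f_max = f_s / 2 = 10 kHz / 2 = 5 kHz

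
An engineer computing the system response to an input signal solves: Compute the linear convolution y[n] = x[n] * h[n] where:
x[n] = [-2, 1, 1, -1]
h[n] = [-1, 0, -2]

y[n] = sum_k x[k]*h[n-k]. Output length = len(x) + len(h) - 1 = 4 + 3 - 1 = 6.
y[0] = -2*-1 = 2
y[1] = 1*-1 + -2*0 = -1
y[2] = 1*-1 + 1*0 + -2*-2 = 3
y[3] = -1*-1 + 1*0 + 1*-2 = -1
y[4] = -1*0 + 1*-2 = -2
y[5] = -1*-2 = 2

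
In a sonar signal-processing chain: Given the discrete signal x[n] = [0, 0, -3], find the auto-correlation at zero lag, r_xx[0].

The auto-correlation at zero lag r_xx[0] equals the signal energy.
r_xx[0] = sum of x[n]^2 = 0^2 + 0^2 + (-3)^2
= 0 + 0 + 9 = 9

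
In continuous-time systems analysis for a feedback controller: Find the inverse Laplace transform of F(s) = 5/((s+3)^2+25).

Standard pair: w/((s+a)^2+w^2) <-> e^(-at)*sin(wt)*u(t)
With a=3, w=5: f(t) = e^(-3t)*sin(5t)*u(t)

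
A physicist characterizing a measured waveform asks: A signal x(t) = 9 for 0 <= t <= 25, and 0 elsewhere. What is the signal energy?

Energy = integral of |x(t)|^2 dt over the signal duration
= 9^2 * 25 = 81 * 25 = 2025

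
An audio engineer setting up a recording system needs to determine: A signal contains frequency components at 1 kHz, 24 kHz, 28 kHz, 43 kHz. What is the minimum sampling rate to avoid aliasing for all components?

The highest frequency component is f_max = 43 kHz.
Nyquist rate = 2 * f_max = 2 * 43 kHz = 86 kHz.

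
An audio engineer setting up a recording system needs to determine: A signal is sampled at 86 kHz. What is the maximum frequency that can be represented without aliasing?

The maximum frequency that can be represented without aliasing
is the Nyquist frequency: f_max = f_s / 2 = 86 kHz / 2 = 43 kHz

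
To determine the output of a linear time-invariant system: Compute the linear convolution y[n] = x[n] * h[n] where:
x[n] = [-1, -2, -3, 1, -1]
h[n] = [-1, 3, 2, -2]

y[n] = sum_k x[k]*h[n-k]. Output length = len(x) + len(h) - 1 = 5 + 4 - 1 = 8.
y[0] = -1*-1 = 1
y[1] = -2*-1 + -1*3 = -1
y[2] = -3*-1 + -2*3 + -1*2 = -5
y[3] = 1*-1 + -3*3 + -2*2 + -1*-2 = -12
y[4] = -1*-1 + 1*3 + -3*2 + -2*-2 = 2
y[5] = -1*3 + 1*2 + -3*-2 = 5
y[6] = -1*2 + 1*-2 = -4
y[7] = -1*-2 = 2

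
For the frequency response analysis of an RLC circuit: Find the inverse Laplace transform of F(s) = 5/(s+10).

Standard pair: k/(s+a) <-> k*e^(-at)*u(t)
With k=5, a=10: f(t) = 5*e^(-10t)*u(t)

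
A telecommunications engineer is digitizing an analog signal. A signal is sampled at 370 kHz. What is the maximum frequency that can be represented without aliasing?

The maximum frequency that can be represented without aliasing
is the Nyquist frequency: f_max = f_s / 2 = 370 kHz / 2 = 185 kHz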